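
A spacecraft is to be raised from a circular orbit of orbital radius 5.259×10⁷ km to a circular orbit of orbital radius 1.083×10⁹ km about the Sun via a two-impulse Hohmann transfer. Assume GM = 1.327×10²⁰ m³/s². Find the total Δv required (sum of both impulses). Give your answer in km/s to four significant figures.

r₁ = 5.259×10⁷ km = 5.259×10¹⁰ m.
r₂ = 1.083×10⁹ km = 1.083×10¹² m.
Transfer ellipse a_t = (r₁ + r₂)/2 = 5.678×10¹¹ m.
At r₁: circular v_c1 = √(μ/r₁) = 50230 m/s; transfer-perihelion v_p = √[μ(2/r₁ − 1/a_t)] = 69370 m/s.
Δv₁ = v_p − v_c1 = 19140 m/s.
At r₂: circular v_c2 = √(μ/r₂) = 11070 m/s; transfer-aphelion v_a = √[μ(2/r₂ − 1/a_t)] = 3369 m/s.
Δv₂ = v_c2 − v_a = 7701 m/s.
Total Δv = Δv₁ + Δv₂ = 26840 m/s = 26.84 km/s.

Δv_total ≈ 26.84 km/s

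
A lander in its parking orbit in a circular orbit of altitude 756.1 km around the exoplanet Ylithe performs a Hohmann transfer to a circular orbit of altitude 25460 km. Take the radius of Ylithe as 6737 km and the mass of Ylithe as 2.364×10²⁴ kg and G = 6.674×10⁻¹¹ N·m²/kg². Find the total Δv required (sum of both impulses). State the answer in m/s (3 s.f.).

Δv_total ≈ 2110 m/s

μ = GM = 6.674×10⁻¹¹ × 2.364×10²⁴ = 1.578×10¹⁴ m³/s².
r₁ = 6737 + 756.1 = 7493.1 km = 7.4931×10⁶ m.
r₂ = 6737 + 25460 = 32197 km = 3.2197×10⁷ m.
Transfer ellipse a_t = (r₁ + r₂)/2 = 1.985×10⁷ m.
At r₁: circular v_c1 = √(μ/r₁) = 4589 m/s; transfer-periapsis v_p = √[μ(2/r₁ − 1/a_t)] = 5845 m/s.
Δv₁ = v_p − v_c1 = 1256 m/s.
At r₂: circular v_c2 = √(μ/r₂) = 2214 m/s; transfer-apoapsis v_a = √[μ(2/r₂ − 1/a_t)] = 1360 m/s.
Δv₂ = v_c2 − v_a = 853.4 m/s.
Total Δv = Δv₁ + Δv₂ = 2110 m/s.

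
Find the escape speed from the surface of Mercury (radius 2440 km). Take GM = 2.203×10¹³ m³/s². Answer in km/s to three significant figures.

r = R = 2.440×10⁶ m.
Escape speed v_esc = √(2μ/r) = √(2 × 2.203×10¹³ / 2.440×10⁶) = √(1.806×10⁷) = 4249 m/s.
= 4.249 km/s.

v_esc ≈ 4.25 km/s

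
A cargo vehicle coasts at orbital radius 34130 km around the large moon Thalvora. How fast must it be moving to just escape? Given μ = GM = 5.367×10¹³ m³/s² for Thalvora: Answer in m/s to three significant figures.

v_esc ≈ 1770 m/s

r = 34130 km = 3.413×10⁷ m.
Escape speed v_esc = √(2μ/r) = √(2 × 5.367×10¹³ / 3.413×10⁷) = √(3.145×10⁶) = 1773 m/s.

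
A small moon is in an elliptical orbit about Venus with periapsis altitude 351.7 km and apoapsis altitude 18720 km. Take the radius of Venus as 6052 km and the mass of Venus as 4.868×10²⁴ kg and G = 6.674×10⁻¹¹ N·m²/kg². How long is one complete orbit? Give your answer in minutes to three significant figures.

μ = GM = 6.674×10⁻¹¹ × 4.868×10²⁴ = 3.249×10¹⁴ m³/s².
r_p = 6052 + 351.7 = 6403.7 km = 6.4037×10⁶ m.
r_a = 6052 + 18720 = 24772 km = 2.4772×10⁷ m.
Semi-major axis a = (r_p + r_a)/2 = (6403.7 + 24772)/2 = 15588 km = 1.559×10⁷ m.
By Kepler's third law T = 2π√(a³/μ) = 2π × 3.414×10³ = 2.145×10⁴ s.
= 357.6 minutes.

T ≈ 358 minutes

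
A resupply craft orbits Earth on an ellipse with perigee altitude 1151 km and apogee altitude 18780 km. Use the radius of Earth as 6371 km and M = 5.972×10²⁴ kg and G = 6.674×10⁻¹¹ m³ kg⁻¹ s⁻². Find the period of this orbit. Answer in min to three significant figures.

μ = GM = 6.674×10⁻¹¹ × 5.972×10²⁴ = 3.986×10¹⁴ m³/s².
r_p = 6371 + 1151 = 7522.0 km = 7.5220×10⁶ m.
r_a = 6371 + 18780 = 25151 km = 2.5151×10⁷ m.
Semi-major axis a = (r_p + r_a)/2 = (7522.0 + 25151)/2 = 16336 km = 1.634×10⁷ m.
By Kepler's third law T = 2π√(a³/μ) = 2π × 3.307×10³ = 2.078×10⁴ s.
= 346.3 min.

T ≈ 346 min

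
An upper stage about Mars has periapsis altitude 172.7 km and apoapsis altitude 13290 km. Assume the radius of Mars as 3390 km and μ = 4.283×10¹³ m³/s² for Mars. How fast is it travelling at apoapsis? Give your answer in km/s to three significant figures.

v ≈ 0.951 km/s

r_p = 3390 + 172.7 = 3562.7 km = 3.5627×10⁶ m.
r_a = 3390 + 13290 = 16680 km = 1.6680×10⁷ m.
Semi-major axis a = (r_p + r_a)/2 = 10121 km = 1.012×10⁷ m.
Vis-viva: v² = μ(2/r − 1/a) = 4.283×10¹³ × (1.199×10⁻⁷ − 9.880×10⁻⁸) = 9.038×10⁵ m²/s².
v = 950.7 m/s = 0.9507 km/s.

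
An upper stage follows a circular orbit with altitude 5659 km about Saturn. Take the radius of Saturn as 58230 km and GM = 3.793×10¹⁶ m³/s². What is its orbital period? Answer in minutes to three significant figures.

T ≈ 275 minutes

r = 58230 + 5659 = 63889 km = 6.3889×10⁷ m.
Kepler's third law: T = 2π√(r³/μ) = 2π√((6.389×10⁷)³ / 3.793×10¹⁶).
r³/μ = 6.875×10⁶ s², so T = 2π × 2.622×10³ = 1.648×10⁴ s.
Converting: 1.648×10⁴ s ÷ 60.00 = 274.6 minutes.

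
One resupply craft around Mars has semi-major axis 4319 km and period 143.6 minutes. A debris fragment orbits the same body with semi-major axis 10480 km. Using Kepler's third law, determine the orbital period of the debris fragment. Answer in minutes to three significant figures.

T₂ ≈ 543 minutes

Kepler's third law: T² ∝ a³, so T₂ = T₁ (a₂/a₁)^(3/2).
a₂/a₁ = 2.426, (a₂/a₁)^(3/2) = 3.780.
T₂ = 143.6 × 3.780 = 542.8 minutes.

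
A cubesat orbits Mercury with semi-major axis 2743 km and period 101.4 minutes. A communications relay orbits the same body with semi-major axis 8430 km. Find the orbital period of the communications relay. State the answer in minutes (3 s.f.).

Kepler's third law: T² ∝ a³, so T₂ = T₁ (a₂/a₁)^(3/2).
a₂/a₁ = 3.073, (a₂/a₁)^(3/2) = 5.388.
T₂ = 101.4 × 5.388 = 546.3 minutes.

T₂ ≈ 546 minutes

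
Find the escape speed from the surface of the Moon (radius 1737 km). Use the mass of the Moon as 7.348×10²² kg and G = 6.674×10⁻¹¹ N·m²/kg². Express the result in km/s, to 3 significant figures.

v_esc ≈ 2.38 km/s

μ = GM = 6.674×10⁻¹¹ × 7.348×10²² = 4.904×10¹² m³/s².
r = R = 1.737×10⁶ m.
Escape speed v_esc = √(2μ/r) = √(2 × 4.904×10¹² / 1.737×10⁶) = √(5.647×10⁶) = 2376 m/s.
= 2.376 km/s.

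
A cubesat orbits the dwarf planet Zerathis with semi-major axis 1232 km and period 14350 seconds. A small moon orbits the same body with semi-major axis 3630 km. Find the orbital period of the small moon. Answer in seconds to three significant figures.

Kepler's third law: T² ∝ a³, so T₂ = T₁ (a₂/a₁)^(3/2).
a₂/a₁ = 2.946, (a₂/a₁)^(3/2) = 5.058.
T₂ = 14350 × 5.058 = 72580 seconds.

T₂ ≈ 72600 seconds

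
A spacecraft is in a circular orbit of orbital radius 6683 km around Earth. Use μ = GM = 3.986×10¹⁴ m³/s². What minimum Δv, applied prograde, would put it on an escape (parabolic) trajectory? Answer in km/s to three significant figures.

r = 6683 km = 6.683×10⁶ m.
Circular speed v_c = √(μ/r) = 7723 m/s.
Escape speed v_esc = √(2μ/r) = √2 × v_c = 10920 m/s.
Δv = v_esc − v_c = 3199 m/s = 3.199 km/s.

Δv ≈ 3.20 km/s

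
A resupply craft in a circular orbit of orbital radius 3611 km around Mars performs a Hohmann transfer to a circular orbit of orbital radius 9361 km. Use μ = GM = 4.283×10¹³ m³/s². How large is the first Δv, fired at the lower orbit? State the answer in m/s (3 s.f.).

r₁ = 3611 km = 3.611×10⁶ m.
r₂ = 9361 km = 9.361×10⁶ m.
Transfer ellipse a_t = (r₁ + r₂)/2 = 6.486×10⁶ m.
At r₁: circular v_c1 = √(μ/r₁) = 3444 m/s; transfer-periapsis v_p = √[μ(2/r₁ − 1/a_t)] = 4137 m/s.
Δv₁ = v_p − v_c1 = 693.5 m/s.

Δv ≈ 693 m/s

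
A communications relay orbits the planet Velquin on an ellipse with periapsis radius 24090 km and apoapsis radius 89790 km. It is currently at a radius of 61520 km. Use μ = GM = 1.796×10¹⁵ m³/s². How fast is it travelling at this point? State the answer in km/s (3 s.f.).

v ≈ 5.18 km/s

Semi-major axis a = (r_p + r_a)/2 = 56940 km = 5.694×10⁷ m.
Vis-viva: v² = μ(2/r − 1/a) = 1.796×10¹⁵ × (3.251×10⁻⁸ − 1.756×10⁻⁸) = 2.685×10⁷ m²/s².
v = 5181 m/s = 5.181 km/s.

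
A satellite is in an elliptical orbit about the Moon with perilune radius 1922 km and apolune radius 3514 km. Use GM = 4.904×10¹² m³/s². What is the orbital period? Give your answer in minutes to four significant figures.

T ≈ 211.9 minutes

Semi-major axis a = (r_p + r_a)/2 = (1922.0 + 3514.0)/2 = 2718.0 km = 2.718×10⁶ m.
By Kepler's third law T = 2π√(a³/μ) = 2π × 2.023×10³ = 1.271×10⁴ s.
= 211.9 minutes.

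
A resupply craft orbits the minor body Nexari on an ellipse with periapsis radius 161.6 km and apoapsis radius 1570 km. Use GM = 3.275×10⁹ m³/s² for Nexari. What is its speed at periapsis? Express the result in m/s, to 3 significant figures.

Semi-major axis a = (r_p + r_a)/2 = 865.80 km = 8.658×10⁵ m.
Vis-viva: v² = μ(2/r − 1/a) = 3.275×10⁹ × (1.238×10⁻⁵ − 1.155×10⁻⁶) = 3.675×10⁴ m²/s².
v = 191.7 m/s.

v ≈ 192 m/s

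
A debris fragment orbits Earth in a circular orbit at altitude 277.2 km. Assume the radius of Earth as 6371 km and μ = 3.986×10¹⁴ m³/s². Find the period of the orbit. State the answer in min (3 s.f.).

r = 6371 + 277.2 = 6648.2 km = 6.6482×10⁶ m.
Kepler's third law: T = 2π√(r³/μ) = 2π√((6.648×10⁶)³ / 3.986×10¹⁴).
r³/μ = 7.372×10⁵ s², so T = 2π × 8.586×10² = 5.395×10³ s.
Converting: 5.395×10³ s ÷ 60.00 = 89.91 min.

T ≈ 89.9 min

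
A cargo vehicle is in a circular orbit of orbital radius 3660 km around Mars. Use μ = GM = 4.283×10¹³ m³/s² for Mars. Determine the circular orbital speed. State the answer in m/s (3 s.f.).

r = 3660 km = 3.660×10⁶ m.
For a circular orbit v = √(μ/r) = √(4.283×10¹³ / 3.660×10⁶) = √(1.170×10⁷) = 3421 m/s.

v ≈ 3420 m/s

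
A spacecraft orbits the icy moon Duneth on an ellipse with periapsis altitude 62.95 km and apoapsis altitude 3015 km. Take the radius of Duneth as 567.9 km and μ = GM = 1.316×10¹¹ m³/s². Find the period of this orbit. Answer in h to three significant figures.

r_p = 567.9 + 62.95 = 630.85 km = 6.3085×10⁵ m.
r_a = 567.9 + 3015 = 3582.9 km = 3.5829×10⁶ m.
Semi-major axis a = (r_p + r_a)/2 = (630.85 + 3582.9)/2 = 2106.9 km = 2.107×10⁶ m.
By Kepler's third law T = 2π√(a³/μ) = 2π × 8.430×10³ = 5.297×10⁴ s.
= 14.71 h.

T ≈ 14.7 h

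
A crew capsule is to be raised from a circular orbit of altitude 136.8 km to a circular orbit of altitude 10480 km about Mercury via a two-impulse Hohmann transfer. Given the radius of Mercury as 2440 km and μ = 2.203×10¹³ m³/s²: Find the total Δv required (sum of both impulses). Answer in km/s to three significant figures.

r₁ = 2440 + 136.8 = 2576.8 km = 2.5768×10⁶ m.
r₂ = 2440 + 10480 = 12920 km = 1.2920×10⁷ m.
Transfer ellipse a_t = (r₁ + r₂)/2 = 7.748×10⁶ m.
At r₁: circular v_c1 = √(μ/r₁) = 2924 m/s; transfer-periherm v_p = √[μ(2/r₁ − 1/a_t)] = 3776 m/s.
Δv₁ = v_p − v_c1 = 851.7 m/s.
At r₂: circular v_c2 = √(μ/r₂) = 1306 m/s; transfer-apoherm v_a = √[μ(2/r₂ − 1/a_t)] = 753.0 m/s.
Δv₂ = v_c2 − v_a = 552.8 m/s.
Total Δv = Δv₁ + Δv₂ = 1404 m/s = 1.404 km/s.

Δv_total ≈ 1.40 km/s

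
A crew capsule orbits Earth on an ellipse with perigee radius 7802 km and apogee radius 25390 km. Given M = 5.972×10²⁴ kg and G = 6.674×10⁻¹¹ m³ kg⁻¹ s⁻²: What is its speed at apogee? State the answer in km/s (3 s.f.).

μ = GM = 6.674×10⁻¹¹ × 5.972×10²⁴ = 3.986×10¹⁴ m³/s².
Semi-major axis a = (r_p + r_a)/2 = 16596 km = 1.660×10⁷ m.
Vis-viva: v² = μ(2/r − 1/a) = 3.986×10¹⁴ × (7.877×10⁻⁸ − 6.026×10⁻⁸) = 7.380×10⁶ m²/s².
v = 2717 m/s = 2.717 km/s.

v ≈ 2.72 km/s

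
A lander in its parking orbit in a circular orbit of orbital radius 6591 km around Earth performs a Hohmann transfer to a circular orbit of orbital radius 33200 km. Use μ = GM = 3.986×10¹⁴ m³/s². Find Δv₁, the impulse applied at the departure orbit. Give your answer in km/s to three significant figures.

Δv ≈ 2.27 km/s

r₁ = 6591 km = 6.591×10⁶ m.
r₂ = 33200 km = 3.320×10⁷ m.
Transfer ellipse a_t = (r₁ + r₂)/2 = 1.990×10⁷ m.
At r₁: circular v_c1 = √(μ/r₁) = 7777 m/s; transfer-perigee v_p = √[μ(2/r₁ − 1/a_t)] = 10050 m/s.
Δv₁ = v_p − v_c1 = 2269 m/s.
= 2.269 km/s.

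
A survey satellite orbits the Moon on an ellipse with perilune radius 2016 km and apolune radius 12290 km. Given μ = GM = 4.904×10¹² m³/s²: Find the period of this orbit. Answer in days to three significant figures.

Semi-major axis a = (r_p + r_a)/2 = (2016.0 + 12290)/2 = 7153.0 km = 7.153×10⁶ m.
By Kepler's third law T = 2π√(a³/μ) = 2π × 8.639×10³ = 5.428×10⁴ s.
= 0.6282 days.

T ≈ 0.628 days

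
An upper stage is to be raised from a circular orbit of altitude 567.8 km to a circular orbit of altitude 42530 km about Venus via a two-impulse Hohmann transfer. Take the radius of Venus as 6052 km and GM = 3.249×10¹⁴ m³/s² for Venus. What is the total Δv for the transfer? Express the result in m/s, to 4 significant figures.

Δv_total ≈ 3608 m/s

r₁ = 6052 + 567.8 = 6619.8 km = 6.6198×10⁶ m.
r₂ = 6052 + 42530 = 48582 km = 4.8582×10⁷ m.
Transfer ellipse a_t = (r₁ + r₂)/2 = 2.760×10⁷ m.
At r₁: circular v_c1 = √(μ/r₁) = 7006 m/s; transfer-periapsis v_p = √[μ(2/r₁ − 1/a_t)] = 9295 m/s.
Δv₁ = v_p − v_c1 = 2289 m/s.
At r₂: circular v_c2 = √(μ/r₂) = 2586 m/s; transfer-apoapsis v_a = √[μ(2/r₂ − 1/a_t)] = 1266 m/s.
Δv₂ = v_c2 − v_a = 1320 m/s.
Total Δv = Δv₁ + Δv₂ = 3608 m/s.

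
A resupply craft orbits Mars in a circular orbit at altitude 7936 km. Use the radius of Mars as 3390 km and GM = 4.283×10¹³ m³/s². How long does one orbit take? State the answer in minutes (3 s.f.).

r = 3390 + 7936 = 11326 km = 1.1326×10⁷ m.
Kepler's third law: T = 2π√(r³/μ) = 2π√((1.133×10⁷)³ / 4.283×10¹³).
r³/μ = 3.392×10⁷ s², so T = 2π × 5.824×10³ = 3.659×10⁴ s.
Converting: 3.659×10⁴ s ÷ 60.00 = 609.9 minutes.

T ≈ 610 minutes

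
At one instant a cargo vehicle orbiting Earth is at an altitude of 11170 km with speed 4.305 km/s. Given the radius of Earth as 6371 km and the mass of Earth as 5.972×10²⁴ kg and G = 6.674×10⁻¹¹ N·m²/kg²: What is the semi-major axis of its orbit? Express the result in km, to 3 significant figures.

a ≈ 14800 km

μ = GM = 6.674×10⁻¹¹ × 5.972×10²⁴ = 3.986×10¹⁴ m³/s².
r = 6371 + 11170 = 17541 km = 1.754×10⁷ m.
Vis-viva rearranged: 1/a = 2/r − v²/μ = 1.140×10⁻⁷ − 4.650×10⁻⁸ = 6.752×10⁻⁸ m⁻¹.
a = 1.481×10⁷ m = 14810 km.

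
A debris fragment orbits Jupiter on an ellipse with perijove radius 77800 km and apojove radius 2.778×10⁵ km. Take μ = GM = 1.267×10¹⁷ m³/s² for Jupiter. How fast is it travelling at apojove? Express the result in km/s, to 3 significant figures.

v ≈ 14.1 km/s

Semi-major axis a = (r_p + r_a)/2 = 1.7780×10⁵ km = 1.778×10⁸ m.
Vis-viva: v² = μ(2/r − 1/a) = 1.267×10¹⁷ × (7.199×10⁻⁹ − 5.624×10⁻⁹) = 1.996×10⁸ m²/s².
v = 14130 m/s = 14.13 km/s.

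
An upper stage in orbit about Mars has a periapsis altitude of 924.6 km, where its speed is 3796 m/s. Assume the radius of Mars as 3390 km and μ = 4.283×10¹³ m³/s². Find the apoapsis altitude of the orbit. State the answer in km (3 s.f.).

apoapsis altitude ≈ 8030 km

r_p = 3390 + 924.6 = 4314.6 km = 4.315×10⁶ m.
Specific energy ε = v²/2 − μ/r = -2.722×10⁶ J/kg, so a = −μ/(2ε) = 7.868×10⁶ m.
The apsides satisfy r_p + r_a = 2a, so the apoapsis radius is 2a − r_p = 1.142×10⁷ m = 11420 km.
Apoapsis altitude = 11420 − 3390 = 8030.4 km.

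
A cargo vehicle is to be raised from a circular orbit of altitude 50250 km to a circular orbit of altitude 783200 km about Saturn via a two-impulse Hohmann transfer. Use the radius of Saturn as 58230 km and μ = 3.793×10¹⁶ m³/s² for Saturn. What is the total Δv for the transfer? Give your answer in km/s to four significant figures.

Δv_total ≈ 9.695 km/s

r₁ = 58230 + 50250 = 108480 km = 1.0848×10⁸ m.
r₂ = 58230 + 783200 = 841430 km = 8.4143×10⁸ m.
Transfer ellipse a_t = (r₁ + r₂)/2 = 4.750×10⁸ m.
At r₁: circular v_c1 = √(μ/r₁) = 18700 m/s; transfer-perikrone v_p = √[μ(2/r₁ − 1/a_t)] = 24890 m/s.
Δv₁ = v_p − v_c1 = 6190 m/s.
At r₂: circular v_c2 = √(μ/r₂) = 6714 m/s; transfer-apokrone v_a = √[μ(2/r₂ − 1/a_t)] = 3209 m/s.
Δv₂ = v_c2 − v_a = 3505 m/s.
Total Δv = Δv₁ + Δv₂ = 9695 m/s = 9.695 km/s.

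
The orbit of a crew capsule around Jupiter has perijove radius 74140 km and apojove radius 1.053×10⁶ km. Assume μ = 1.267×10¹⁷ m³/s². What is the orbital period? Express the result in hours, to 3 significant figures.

T ≈ 65.6 hours

Semi-major axis a = (r_p + r_a)/2 = (74140 + 1.0530×10⁶)/2 = 5.6357×10⁵ km = 5.636×10⁸ m.
By Kepler's third law T = 2π√(a³/μ) = 2π × 3.759×10⁴ = 2.362×10⁵ s.
= 65.60 hours.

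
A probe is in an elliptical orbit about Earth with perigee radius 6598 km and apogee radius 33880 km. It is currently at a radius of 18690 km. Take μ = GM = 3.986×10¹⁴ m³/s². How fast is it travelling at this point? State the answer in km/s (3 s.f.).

Semi-major axis a = (r_p + r_a)/2 = 20239 km = 2.024×10⁷ m.
Vis-viva: v² = μ(2/r − 1/a) = 3.986×10¹⁴ × (1.070×10⁻⁷ − 4.941×10⁻⁸) = 2.296×10⁷ m²/s².
v = 4792 m/s = 4.792 km/s.

v ≈ 4.79 km/s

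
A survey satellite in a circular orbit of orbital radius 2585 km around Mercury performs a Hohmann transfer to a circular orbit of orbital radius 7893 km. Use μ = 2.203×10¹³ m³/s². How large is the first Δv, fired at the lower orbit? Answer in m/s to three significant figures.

r₁ = 2585 km = 2.585×10⁶ m.
r₂ = 7893 km = 7.893×10⁶ m.
Transfer ellipse a_t = (r₁ + r₂)/2 = 5.239×10⁶ m.
At r₁: circular v_c1 = √(μ/r₁) = 2919 m/s; transfer-periherm v_p = √[μ(2/r₁ − 1/a_t)] = 3583 m/s.
Δv₁ = v_p − v_c1 = 663.9 m/s.

Δv ≈ 664 m/s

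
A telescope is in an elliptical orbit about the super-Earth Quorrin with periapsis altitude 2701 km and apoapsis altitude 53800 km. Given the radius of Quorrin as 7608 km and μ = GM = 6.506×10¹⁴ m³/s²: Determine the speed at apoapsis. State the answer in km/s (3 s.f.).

r_p = 7608 + 2701 = 10309 km = 1.0309×10⁷ m.
r_a = 7608 + 53800 = 61408 km = 6.1408×10⁷ m.
Semi-major axis a = (r_p + r_a)/2 = 35858 km = 3.586×10⁷ m.
Vis-viva: v² = μ(2/r − 1/a) = 6.506×10¹⁴ × (3.257×10⁻⁸ − 2.789×10⁻⁸) = 3.046×10⁶ m²/s².
v = 1745 m/s = 1.745 km/s.

v ≈ 1.75 km/s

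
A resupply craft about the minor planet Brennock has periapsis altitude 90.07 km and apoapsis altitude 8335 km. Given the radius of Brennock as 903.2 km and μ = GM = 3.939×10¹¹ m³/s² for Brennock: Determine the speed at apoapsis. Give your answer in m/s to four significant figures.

v ≈ 90.99 m/s

r_p = 903.2 + 90.07 = 993.27 km = 9.9327×10⁵ m.
r_a = 903.2 + 8335 = 9238.2 km = 9.2382×10⁶ m.
Semi-major axis a = (r_p + r_a)/2 = 5115.7 km = 5.116×10⁶ m.
Vis-viva: v² = μ(2/r − 1/a) = 3.939×10¹¹ × (2.165×10⁻⁷ − 1.955×10⁻⁷) = 8.279×10³ m²/s².
v = 90.99 m/s.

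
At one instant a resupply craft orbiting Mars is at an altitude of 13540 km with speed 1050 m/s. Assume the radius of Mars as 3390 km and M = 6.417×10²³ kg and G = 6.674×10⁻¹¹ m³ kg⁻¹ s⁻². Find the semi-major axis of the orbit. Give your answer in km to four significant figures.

μ = GM = 6.674×10⁻¹¹ × 6.417×10²³ = 4.283×10¹³ m³/s².
r = 3390 + 13540 = 16930 km = 1.693×10⁷ m.
Specific orbital energy ε = v²/2 − μ/r = (1050)²/2 − 4.283×10¹³/1.693×10⁷ = -1.978×10⁶ J/kg.
Since ε = −μ/(2a), a = −μ/(2ε) = 1.082×10⁷ m = 10824 km.

a ≈ 10820 km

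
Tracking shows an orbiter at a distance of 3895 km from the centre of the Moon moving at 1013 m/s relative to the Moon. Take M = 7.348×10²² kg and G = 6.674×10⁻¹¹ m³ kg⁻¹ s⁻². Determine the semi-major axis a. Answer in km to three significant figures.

μ = GM = 6.674×10⁻¹¹ × 7.348×10²² = 4.904×10¹² m³/s².
r = 3.895×10⁶ m.
Specific orbital energy ε = v²/2 − μ/r = (1013)²/2 − 4.904×10¹²/3.895×10⁶ = -7.460×10⁵ J/kg.
Since ε = −μ/(2a), a = −μ/(2ε) = 3.287×10⁶ m = 3287.0 km.

a ≈ 3290 km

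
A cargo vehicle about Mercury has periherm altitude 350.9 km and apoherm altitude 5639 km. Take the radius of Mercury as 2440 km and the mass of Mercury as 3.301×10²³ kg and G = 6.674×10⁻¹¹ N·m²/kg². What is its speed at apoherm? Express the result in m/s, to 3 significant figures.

μ = GM = 6.674×10⁻¹¹ × 3.301×10²³ = 2.203×10¹³ m³/s².
r_p = 2440 + 350.9 = 2790.9 km = 2.7909×10⁶ m.
r_a = 2440 + 5639 = 8079.0 km = 8.0790×10⁶ m.
Semi-major axis a = (r_p + r_a)/2 = 5434.9 km = 5.435×10⁶ m.
Vis-viva: v² = μ(2/r − 1/a) = 2.203×10¹³ × (2.476×10⁻⁷ − 1.840×10⁻⁷) = 1.400×10⁶ m²/s².
v = 1183 m/s.

v ≈ 1180 m/s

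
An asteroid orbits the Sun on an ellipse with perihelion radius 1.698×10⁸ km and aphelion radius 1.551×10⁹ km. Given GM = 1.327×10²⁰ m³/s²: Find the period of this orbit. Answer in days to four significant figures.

Semi-major axis a = (r_p + r_a)/2 = (1.6980×10⁸ + 1.5510×10⁹)/2 = 8.6040×10⁸ km = 8.604×10¹¹ m.
By Kepler's third law T = 2π√(a³/μ) = 2π × 6.928×10⁷ = 4.353×10⁸ s.
= 5038 days.

T ≈ 5038 days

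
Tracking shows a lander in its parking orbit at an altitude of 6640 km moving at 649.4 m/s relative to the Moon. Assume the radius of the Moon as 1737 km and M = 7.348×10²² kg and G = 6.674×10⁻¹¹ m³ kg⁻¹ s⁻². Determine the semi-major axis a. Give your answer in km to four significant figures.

a ≈ 6546 km

μ = GM = 6.674×10⁻¹¹ × 7.348×10²² = 4.904×10¹² m³/s².
r = 1737 + 6640 = 8377.0 km = 8.377×10⁶ m.
Specific orbital energy ε = v²/2 − μ/r = (649.4)²/2 − 4.904×10¹²/8.377×10⁶ = -3.746×10⁵ J/kg.
Since ε = −μ/(2a), a = −μ/(2ε) = 6.546×10⁶ m = 6546.4 km.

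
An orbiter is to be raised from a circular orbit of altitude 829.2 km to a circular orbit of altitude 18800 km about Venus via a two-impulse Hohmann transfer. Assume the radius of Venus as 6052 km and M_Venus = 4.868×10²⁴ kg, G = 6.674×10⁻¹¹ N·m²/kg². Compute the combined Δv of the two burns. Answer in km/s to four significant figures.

μ = GM = 6.674×10⁻¹¹ × 4.868×10²⁴ = 3.249×10¹⁴ m³/s².
r₁ = 6052 + 829.2 = 6881.2 km = 6.8812×10⁶ m.
r₂ = 6052 + 18800 = 24852 km = 2.4852×10⁷ m.
Transfer ellipse a_t = (r₁ + r₂)/2 = 1.587×10⁷ m.
At r₁: circular v_c1 = √(μ/r₁) = 6871 m/s; transfer-periapsis v_p = √[μ(2/r₁ − 1/a_t)] = 8600 m/s.
Δv₁ = v_p − v_c1 = 1728 m/s.
At r₂: circular v_c2 = √(μ/r₂) = 3616 m/s; transfer-apoapsis v_a = √[μ(2/r₂ − 1/a_t)] = 2381 m/s.
Δv₂ = v_c2 − v_a = 1235 m/s.
Total Δv = Δv₁ + Δv₂ = 2963 m/s = 2.963 km/s.

Δv_total ≈ 2.963 km/s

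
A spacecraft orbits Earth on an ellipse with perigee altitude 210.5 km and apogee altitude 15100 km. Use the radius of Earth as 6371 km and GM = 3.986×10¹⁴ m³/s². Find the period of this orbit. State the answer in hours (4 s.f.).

T ≈ 4.592 hours

r_p = 6371 + 210.5 = 6581.5 km = 6.5815×10⁶ m.
r_a = 6371 + 15100 = 21471 km = 2.1471×10⁷ m.
Semi-major axis a = (r_p + r_a)/2 = (6581.5 + 21471)/2 = 14026 km = 1.403×10⁷ m.
By Kepler's third law T = 2π√(a³/μ) = 2π × 2.631×10³ = 1.653×10⁴ s.
= 4.592 hours.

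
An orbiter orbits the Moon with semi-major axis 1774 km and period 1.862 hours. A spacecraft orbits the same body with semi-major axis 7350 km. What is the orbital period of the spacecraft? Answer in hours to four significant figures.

T₂ ≈ 15.70 hours

Kepler's third law: T² ∝ a³, so T₂ = T₁ (a₂/a₁)^(3/2).
a₂/a₁ = 4.143, (a₂/a₁)^(3/2) = 8.433.
T₂ = 1.862 × 8.433 = 15.70 hours.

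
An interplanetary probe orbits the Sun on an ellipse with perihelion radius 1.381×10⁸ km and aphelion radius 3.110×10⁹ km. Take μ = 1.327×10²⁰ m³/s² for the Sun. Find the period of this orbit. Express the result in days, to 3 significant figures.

T ≈ 13100 days

Semi-major axis a = (r_p + r_a)/2 = (1.3810×10⁸ + 3.1100×10⁹)/2 = 1.6240×10⁹ km = 1.624×10¹² m.
By Kepler's third law T = 2π√(a³/μ) = 2π × 1.797×10⁸ = 1.129×10⁹ s.
= 13070 days.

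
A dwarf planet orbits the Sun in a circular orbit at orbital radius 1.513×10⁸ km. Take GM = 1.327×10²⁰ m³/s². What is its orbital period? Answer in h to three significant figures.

r = 1.513×10⁸ km = 1.513×10¹¹ m.
Kepler's third law: T = 2π√(r³/μ) = 2π√((1.513×10¹¹)³ / 1.327×10²⁰).
r³/μ = 2.610×10¹³ s², so T = 2π × 5.109×10⁶ = 3.210×10⁷ s.
Converting: 3.210×10⁷ s ÷ 3600 = 8917 h.

T ≈ 8920 h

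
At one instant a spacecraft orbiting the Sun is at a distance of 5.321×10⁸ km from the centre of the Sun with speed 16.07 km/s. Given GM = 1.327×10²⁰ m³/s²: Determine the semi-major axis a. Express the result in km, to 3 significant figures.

a ≈ 5.52×10⁸ km

r = 5.321×10¹¹ m.
Specific orbital energy ε = v²/2 − μ/r = (16070)²/2 − 1.327×10²⁰/5.321×10¹¹ = -1.203×10⁸ J/kg.
Since ε = −μ/(2a), a = −μ/(2ε) = 5.517×10¹¹ m = 5.5169×10⁸ km.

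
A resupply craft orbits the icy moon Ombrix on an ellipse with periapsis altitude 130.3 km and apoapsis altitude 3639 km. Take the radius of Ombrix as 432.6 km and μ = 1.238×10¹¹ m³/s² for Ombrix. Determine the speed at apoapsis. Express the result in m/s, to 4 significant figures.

v ≈ 85.94 m/s

r_p = 432.6 + 130.3 = 562.90 km = 5.6290×10⁵ m.
r_a = 432.6 + 3639 = 4071.6 km = 4.0716×10⁶ m.
Semi-major axis a = (r_p + r_a)/2 = 2317.2 km = 2.317×10⁶ m.
Vis-viva: v² = μ(2/r − 1/a) = 1.238×10¹¹ × (4.912×10⁻⁷ − 4.315×10⁻⁷) = 7.386×10³ m²/s².
v = 85.94 m/s.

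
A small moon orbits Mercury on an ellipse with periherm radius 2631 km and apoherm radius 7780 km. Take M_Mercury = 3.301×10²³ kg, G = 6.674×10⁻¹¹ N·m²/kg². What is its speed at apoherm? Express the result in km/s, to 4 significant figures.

v ≈ 1.196 km/s

μ = GM = 6.674×10⁻¹¹ × 3.301×10²³ = 2.203×10¹³ m³/s².
Semi-major axis a = (r_p + r_a)/2 = 5205.5 km = 5.206×10⁶ m.
Vis-viva: v² = μ(2/r − 1/a) = 2.203×10¹³ × (2.571×10⁻⁷ − 1.921×10⁻⁷) = 1.431×10⁶ m²/s².
v = 1196 m/s = 1.196 km/s.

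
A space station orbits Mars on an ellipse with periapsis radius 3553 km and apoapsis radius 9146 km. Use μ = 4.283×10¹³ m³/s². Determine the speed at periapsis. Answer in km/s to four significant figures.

v ≈ 4.167 km/s

Semi-major axis a = (r_p + r_a)/2 = 6349.5 km = 6.350×10⁶ m.
Vis-viva: v² = μ(2/r − 1/a) = 4.283×10¹³ × (5.629×10⁻⁷ − 1.575×10⁻⁷) = 1.736×10⁷ m²/s².
v = 4167 m/s = 4.167 km/s.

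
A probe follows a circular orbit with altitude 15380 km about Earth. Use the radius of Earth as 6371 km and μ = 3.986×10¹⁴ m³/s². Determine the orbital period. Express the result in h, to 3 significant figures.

r = 6371 + 15380 = 21751 km = 2.1751×10⁷ m.
Kepler's third law: T = 2π√(r³/μ) = 2π√((2.175×10⁷)³ / 3.986×10¹⁴).
r³/μ = 2.582×10⁷ s², so T = 2π × 5.081×10³ = 3.192×10⁴ s.
Converting: 3.192×10⁴ s ÷ 3600 = 8.868 h.

T ≈ 8.87 h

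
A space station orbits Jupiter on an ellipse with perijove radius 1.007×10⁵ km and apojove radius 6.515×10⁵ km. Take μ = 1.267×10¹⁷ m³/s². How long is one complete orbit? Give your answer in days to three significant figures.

T ≈ 1.49 days

Semi-major axis a = (r_p + r_a)/2 = (1.0070×10⁵ + 6.5150×10⁵)/2 = 3.7610×10⁵ km = 3.761×10⁸ m.
By Kepler's third law T = 2π√(a³/μ) = 2π × 2.049×10⁴ = 1.287×10⁵ s.
= 1.490 days.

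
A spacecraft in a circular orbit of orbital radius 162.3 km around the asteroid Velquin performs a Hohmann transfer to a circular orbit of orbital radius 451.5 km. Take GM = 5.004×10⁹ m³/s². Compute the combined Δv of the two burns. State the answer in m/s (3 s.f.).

r₁ = 162.3 km = 1.623×10⁵ m.
r₂ = 451.5 km = 4.515×10⁵ m.
Transfer ellipse a_t = (r₁ + r₂)/2 = 3.069×10⁵ m.
At r₁: circular v_c1 = √(μ/r₁) = 175.6 m/s; transfer-periapsis v_p = √[μ(2/r₁ − 1/a_t)] = 213.0 m/s.
Δv₁ = v_p − v_c1 = 37.39 m/s.
At r₂: circular v_c2 = √(μ/r₂) = 105.3 m/s; transfer-apoapsis v_a = √[μ(2/r₂ − 1/a_t)] = 76.56 m/s.
Δv₂ = v_c2 − v_a = 28.72 m/s.
Total Δv = Δv₁ + Δv₂ = 66.10 m/s.

Δv_total ≈ 66.1 m/s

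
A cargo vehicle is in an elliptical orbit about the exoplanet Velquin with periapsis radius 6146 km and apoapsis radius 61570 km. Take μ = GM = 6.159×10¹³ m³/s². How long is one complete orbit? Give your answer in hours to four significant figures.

T ≈ 43.81 hours

Semi-major axis a = (r_p + r_a)/2 = (6146.0 + 61570)/2 = 33858 km = 3.386×10⁷ m.
By Kepler's third law T = 2π√(a³/μ) = 2π × 2.510×10⁴ = 1.577×10⁵ s.
= 43.81 hours.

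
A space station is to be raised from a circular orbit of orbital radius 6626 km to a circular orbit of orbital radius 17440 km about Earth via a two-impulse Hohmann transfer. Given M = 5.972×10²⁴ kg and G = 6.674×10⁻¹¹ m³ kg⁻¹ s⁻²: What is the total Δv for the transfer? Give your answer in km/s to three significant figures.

Δv_total ≈ 2.81 km/s

μ = GM = 6.674×10⁻¹¹ × 5.972×10²⁴ = 3.986×10¹⁴ m³/s².
r₁ = 6626 km = 6.626×10⁶ m.
r₂ = 17440 km = 1.744×10⁷ m.
Transfer ellipse a_t = (r₁ + r₂)/2 = 1.203×10⁷ m.
At r₁: circular v_c1 = √(μ/r₁) = 7756 m/s; transfer-perigee v_p = √[μ(2/r₁ − 1/a_t)] = 9337 m/s.
Δv₁ = v_p − v_c1 = 1581 m/s.
At r₂: circular v_c2 = √(μ/r₂) = 4781 m/s; transfer-apogee v_a = √[μ(2/r₂ − 1/a_t)] = 3547 m/s.
Δv₂ = v_c2 − v_a = 1233 m/s.
Total Δv = Δv₁ + Δv₂ = 2814 m/s = 2.814 km/s.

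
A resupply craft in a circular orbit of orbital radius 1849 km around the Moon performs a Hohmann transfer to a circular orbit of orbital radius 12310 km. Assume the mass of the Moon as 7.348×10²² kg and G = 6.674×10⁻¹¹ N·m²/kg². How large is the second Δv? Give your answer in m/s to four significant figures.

Δv ≈ 308.6 m/s

μ = GM = 6.674×10⁻¹¹ × 7.348×10²² = 4.904×10¹² m³/s².
r₁ = 1849 km = 1.849×10⁶ m.
r₂ = 12310 km = 1.231×10⁷ m.
Transfer ellipse a_t = (r₁ + r₂)/2 = 7.080×10⁶ m.
At r₁: circular v_c1 = √(μ/r₁) = 1629 m/s; transfer-perilune v_p = √[μ(2/r₁ − 1/a_t)] = 2148 m/s.
At r₂: circular v_c2 = √(μ/r₂) = 631.2 m/s; transfer-apolune v_a = √[μ(2/r₂ − 1/a_t)] = 322.6 m/s.
Δv₂ = v_c2 − v_a = 308.6 m/s.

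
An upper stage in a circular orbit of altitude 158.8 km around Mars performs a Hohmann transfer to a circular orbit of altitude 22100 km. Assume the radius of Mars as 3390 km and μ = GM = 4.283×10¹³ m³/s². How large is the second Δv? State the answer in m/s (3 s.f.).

Δv ≈ 655 m/s

r₁ = 3390 + 158.8 = 3548.8 km = 3.5488×10⁶ m.
r₂ = 3390 + 22100 = 25490 km = 2.5490×10⁷ m.
Transfer ellipse a_t = (r₁ + r₂)/2 = 1.452×10⁷ m.
At r₁: circular v_c1 = √(μ/r₁) = 3474 m/s; transfer-periapsis v_p = √[μ(2/r₁ − 1/a_t)] = 4603 m/s.
At r₂: circular v_c2 = √(μ/r₂) = 1296 m/s; transfer-apoapsis v_a = √[μ(2/r₂ − 1/a_t)] = 640.8 m/s.
Δv₂ = v_c2 − v_a = 655.4 m/s.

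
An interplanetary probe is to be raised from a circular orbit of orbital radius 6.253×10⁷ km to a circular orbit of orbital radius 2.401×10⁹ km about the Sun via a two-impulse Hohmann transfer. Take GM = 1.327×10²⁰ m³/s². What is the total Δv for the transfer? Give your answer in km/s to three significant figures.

Δv_total ≈ 24.0 km/s

r₁ = 6.253×10⁷ km = 6.253×10¹⁰ m.
r₂ = 2.401×10⁹ km = 2.401×10¹² m.
Transfer ellipse a_t = (r₁ + r₂)/2 = 1.232×10¹² m.
At r₁: circular v_c1 = √(μ/r₁) = 46070 m/s; transfer-perihelion v_p = √[μ(2/r₁ − 1/a_t)] = 64320 m/s.
Δv₁ = v_p − v_c1 = 18250 m/s.
At r₂: circular v_c2 = √(μ/r₂) = 7434 m/s; transfer-aphelion v_a = √[μ(2/r₂ − 1/a_t)] = 1675 m/s.
Δv₂ = v_c2 − v_a = 5759 m/s.
Total Δv = Δv₁ + Δv₂ = 24010 m/s = 24.01 km/s.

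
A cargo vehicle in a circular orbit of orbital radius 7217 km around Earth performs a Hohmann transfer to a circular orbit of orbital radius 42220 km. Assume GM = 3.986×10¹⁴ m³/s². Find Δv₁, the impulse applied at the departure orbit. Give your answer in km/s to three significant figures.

r₁ = 7217 km = 7.217×10⁶ m.
r₂ = 42220 km = 4.222×10⁷ m.
Transfer ellipse a_t = (r₁ + r₂)/2 = 2.472×10⁷ m.
At r₁: circular v_c1 = √(μ/r₁) = 7432 m/s; transfer-perigee v_p = √[μ(2/r₁ − 1/a_t)] = 9713 m/s.
Δv₁ = v_p − v_c1 = 2281 m/s.
= 2.281 km/s.

Δv ≈ 2.28 km/s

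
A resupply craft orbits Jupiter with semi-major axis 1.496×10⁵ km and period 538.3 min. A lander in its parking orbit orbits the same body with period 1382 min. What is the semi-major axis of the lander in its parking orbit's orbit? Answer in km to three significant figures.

a₂ ≈ 2.80×10⁵ km

Kepler's third law: a³ ∝ T², so a₂ = a₁ (T₂/T₁)^(2/3).
T₂/T₁ = 2.567, (T₂/T₁)^(2/3) = 1.875.
a₂ = 1.496×10⁵ × 1.875 = 2.805×10⁵ km.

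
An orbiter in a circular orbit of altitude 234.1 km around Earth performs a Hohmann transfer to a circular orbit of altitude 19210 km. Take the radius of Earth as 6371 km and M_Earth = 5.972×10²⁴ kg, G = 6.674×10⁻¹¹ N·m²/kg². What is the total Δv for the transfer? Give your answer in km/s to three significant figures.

μ = GM = 6.674×10⁻¹¹ × 5.972×10²⁴ = 3.986×10¹⁴ m³/s².
r₁ = 6371 + 234.1 = 6605.1 km = 6.6051×10⁶ m.
r₂ = 6371 + 19210 = 25581 km = 2.5581×10⁷ m.
Transfer ellipse a_t = (r₁ + r₂)/2 = 1.609×10⁷ m.
At r₁: circular v_c1 = √(μ/r₁) = 7768 m/s; transfer-perigee v_p = √[μ(2/r₁ − 1/a_t)] = 9794 m/s.
Δv₁ = v_p − v_c1 = 2026 m/s.
At r₂: circular v_c2 = √(μ/r₂) = 3947 m/s; transfer-apogee v_a = √[μ(2/r₂ − 1/a_t)] = 2529 m/s.
Δv₂ = v_c2 − v_a = 1418 m/s.
Total Δv = Δv₁ + Δv₂ = 3444 m/s = 3.444 km/s.

Δv_total ≈ 3.44 km/s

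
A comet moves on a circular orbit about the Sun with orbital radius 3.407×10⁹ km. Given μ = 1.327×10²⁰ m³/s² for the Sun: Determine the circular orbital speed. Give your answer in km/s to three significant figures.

r = 3.407×10⁹ km = 3.407×10¹² m.
For a circular orbit v = √(μ/r) = √(1.327×10²⁰ / 3.407×10¹²) = √(3.895×10⁷) = 6241 m/s.
That is 6.241 km/s.

v ≈ 6.24 km/s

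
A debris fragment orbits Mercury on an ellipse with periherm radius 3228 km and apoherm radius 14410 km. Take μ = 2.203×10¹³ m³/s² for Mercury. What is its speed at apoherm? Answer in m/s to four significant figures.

Semi-major axis a = (r_p + r_a)/2 = 8819.0 km = 8.819×10⁶ m.
Vis-viva: v² = μ(2/r − 1/a) = 2.203×10¹³ × (1.388×10⁻⁷ − 1.134×10⁻⁷) = 5.596×10⁵ m²/s².
v = 748.1 m/s.

v ≈ 748.1 m/s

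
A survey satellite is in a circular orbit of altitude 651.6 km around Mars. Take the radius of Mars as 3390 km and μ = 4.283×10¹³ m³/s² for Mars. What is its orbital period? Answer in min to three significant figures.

r = 3390 + 651.6 = 4041.6 km = 4.0416×10⁶ m.
Kepler's third law: T = 2π√(r³/μ) = 2π√((4.042×10⁶)³ / 4.283×10¹³).
r³/μ = 1.541×10⁶ s², so T = 2π × 1.242×10³ = 7.801×10³ s.
Converting: 7.801×10³ s ÷ 60.00 = 130.0 min.

T ≈ 130 min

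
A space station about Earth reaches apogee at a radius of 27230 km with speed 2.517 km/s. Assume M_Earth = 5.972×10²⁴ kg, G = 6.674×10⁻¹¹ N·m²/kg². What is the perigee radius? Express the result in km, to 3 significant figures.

perigee radius ≈ 7520 km

μ = GM = 6.674×10⁻¹¹ × 5.972×10²⁴ = 3.986×10¹⁴ m³/s².
r_a = 2.723×10⁷ m.
Specific energy ε = v²/2 − μ/r = -1.147×10⁷ J/kg, so a = −μ/(2ε) = 1.738×10⁷ m.
The apsides satisfy r_p + r_a = 2a, so the perigee radius is 2a − r_a = 7.520×10⁶ m = 7520.3 km.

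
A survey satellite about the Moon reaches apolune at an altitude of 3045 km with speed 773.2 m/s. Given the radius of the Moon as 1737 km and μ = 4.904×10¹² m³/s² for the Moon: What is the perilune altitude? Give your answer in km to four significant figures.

r_a = 1737 + 3045 = 4782.0 km = 4.782×10⁶ m.
Specific energy ε = v²/2 − μ/r = -7.266×10⁵ J/kg, so a = −μ/(2ε) = 3.375×10⁶ m.
The apsides satisfy r_p + r_a = 2a, so the perilune radius is 2a − r_a = 1.967×10⁶ m = 1967.3 km.
Perilune altitude = 1967.3 − 1737 = 230.31 km.

perilune altitude ≈ 230.3 km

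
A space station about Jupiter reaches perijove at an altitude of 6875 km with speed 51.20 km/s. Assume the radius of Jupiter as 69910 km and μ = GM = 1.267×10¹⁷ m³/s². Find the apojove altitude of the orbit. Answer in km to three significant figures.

r_p = 69910 + 6875 = 76785 km = 7.678×10⁷ m.
Specific energy ε = v²/2 − μ/r = -3.393×10⁸ J/kg, so a = −μ/(2ε) = 1.867×10⁸ m.
The apsides satisfy r_p + r_a = 2a, so the apojove radius is 2a − r_p = 2.966×10⁸ m = 2.9658×10⁵ km.
Apojove altitude = 2.9658×10⁵ − 69910 = 2.2667×10⁵ km.

apojove altitude ≈ 2.27×10⁵ km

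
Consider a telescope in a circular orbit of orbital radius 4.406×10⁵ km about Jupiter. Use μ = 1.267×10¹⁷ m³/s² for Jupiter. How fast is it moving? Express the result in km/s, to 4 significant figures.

r = 4.406×10⁵ km = 4.406×10⁸ m.
For a circular orbit v = √(μ/r) = √(1.267×10¹⁷ / 4.406×10⁸) = √(2.876×10⁸) = 16960 m/s.
That is 16.96 km/s.

v ≈ 16.96 km/s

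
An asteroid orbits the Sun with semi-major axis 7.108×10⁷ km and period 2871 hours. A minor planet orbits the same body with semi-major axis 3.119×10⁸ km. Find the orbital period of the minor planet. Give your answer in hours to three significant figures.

Kepler's third law: T² ∝ a³, so T₂ = T₁ (a₂/a₁)^(3/2).
a₂/a₁ = 4.388, (a₂/a₁)^(3/2) = 9.192.
T₂ = 2871 × 9.192 = 26390 hours.

T₂ ≈ 26400 hours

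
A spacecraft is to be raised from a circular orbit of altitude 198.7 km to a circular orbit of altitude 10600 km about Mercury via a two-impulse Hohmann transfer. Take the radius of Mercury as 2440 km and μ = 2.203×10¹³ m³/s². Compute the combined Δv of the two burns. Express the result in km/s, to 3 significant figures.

r₁ = 2440 + 198.7 = 2638.7 km = 2.6387×10⁶ m.
r₂ = 2440 + 10600 = 13040 km = 1.3040×10⁷ m.
Transfer ellipse a_t = (r₁ + r₂)/2 = 7.839×10⁶ m.
At r₁: circular v_c1 = √(μ/r₁) = 2889 m/s; transfer-periherm v_p = √[μ(2/r₁ − 1/a_t)] = 3727 m/s.
Δv₁ = v_p − v_c1 = 837.2 m/s.
At r₂: circular v_c2 = √(μ/r₂) = 1300 m/s; transfer-apoherm v_a = √[μ(2/r₂ − 1/a_t)] = 754.1 m/s.
Δv₂ = v_c2 − v_a = 545.7 m/s.
Total Δv = Δv₁ + Δv₂ = 1383 m/s = 1.383 km/s.

Δv_total ≈ 1.38 km/s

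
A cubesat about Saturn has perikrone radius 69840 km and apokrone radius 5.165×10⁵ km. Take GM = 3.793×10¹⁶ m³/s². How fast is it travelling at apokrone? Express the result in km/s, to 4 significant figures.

Semi-major axis a = (r_p + r_a)/2 = 2.9317×10⁵ km = 2.932×10⁸ m.
Vis-viva: v² = μ(2/r − 1/a) = 3.793×10¹⁶ × (3.872×10⁻⁹ − 3.411×10⁻⁹) = 1.749×10⁷ m²/s².
v = 4183 m/s = 4.183 km/s.

v ≈ 4.183 km/s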